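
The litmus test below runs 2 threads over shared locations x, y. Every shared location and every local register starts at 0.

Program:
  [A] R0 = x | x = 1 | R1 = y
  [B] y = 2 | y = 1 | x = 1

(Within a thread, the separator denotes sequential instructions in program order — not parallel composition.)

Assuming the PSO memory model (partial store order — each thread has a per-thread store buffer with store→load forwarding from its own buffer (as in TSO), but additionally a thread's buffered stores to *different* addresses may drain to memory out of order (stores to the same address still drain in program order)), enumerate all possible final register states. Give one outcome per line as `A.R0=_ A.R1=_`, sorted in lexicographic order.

outcome vector order: (A.R0,A.R1)
|PSO outcomes| = 6

A.R0=0 A.R1=0
A.R0=0 A.R1=1
A.R0=0 A.R1=2
A.R0=1 A.R1=0
A.R0=1 A.R1=1
A.R0=1 A.R1=2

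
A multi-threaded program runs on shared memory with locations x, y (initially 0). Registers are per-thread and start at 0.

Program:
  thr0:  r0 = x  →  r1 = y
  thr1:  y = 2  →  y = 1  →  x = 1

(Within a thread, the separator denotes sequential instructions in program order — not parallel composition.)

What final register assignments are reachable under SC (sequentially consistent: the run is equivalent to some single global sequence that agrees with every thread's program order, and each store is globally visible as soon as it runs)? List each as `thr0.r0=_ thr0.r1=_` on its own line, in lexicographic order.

outcome vector order: (thr0.r0,thr0.r1)
|SC outcomes| = 4

thr0.r0=0 thr0.r1=0
thr0.r0=0 thr0.r1=1
thr0.r0=0 thr0.r1=2
thr0.r0=1 thr0.r1=1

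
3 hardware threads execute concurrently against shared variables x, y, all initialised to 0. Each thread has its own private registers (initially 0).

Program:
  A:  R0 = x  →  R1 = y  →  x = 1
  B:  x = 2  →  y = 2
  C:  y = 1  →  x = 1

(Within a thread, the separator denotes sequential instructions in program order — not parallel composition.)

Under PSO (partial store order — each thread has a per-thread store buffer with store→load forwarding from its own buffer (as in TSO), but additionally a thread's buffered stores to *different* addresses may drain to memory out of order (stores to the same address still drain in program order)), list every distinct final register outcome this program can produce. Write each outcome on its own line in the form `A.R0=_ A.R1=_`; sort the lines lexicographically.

A.R0=0 A.R1=0
A.R0=0 A.R1=1
A.R0=0 A.R1=2
A.R0=1 A.R1=0
A.R0=1 A.R1=1
A.R0=1 A.R1=2
A.R0=2 A.R1=0
A.R0=2 A.R1=1
A.R0=2 A.R1=2

outcome vector order: (A.R0,A.R1)
|PSO outcomes| = 9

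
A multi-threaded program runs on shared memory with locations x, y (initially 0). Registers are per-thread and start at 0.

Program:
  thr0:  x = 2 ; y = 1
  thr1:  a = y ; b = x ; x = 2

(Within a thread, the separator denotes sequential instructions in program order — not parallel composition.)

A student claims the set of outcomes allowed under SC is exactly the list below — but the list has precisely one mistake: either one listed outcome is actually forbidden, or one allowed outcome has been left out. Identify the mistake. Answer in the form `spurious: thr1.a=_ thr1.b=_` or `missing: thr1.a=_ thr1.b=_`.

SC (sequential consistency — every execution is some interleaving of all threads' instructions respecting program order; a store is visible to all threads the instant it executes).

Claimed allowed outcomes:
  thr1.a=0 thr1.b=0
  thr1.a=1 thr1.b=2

missing: thr1.a=0 thr1.b=2

outcome vector order: (thr1.a,thr1.b)
SC: 3 outcomes — {(0,0); (0,2); (1,2)}
SC∖claimed = {(0,2)}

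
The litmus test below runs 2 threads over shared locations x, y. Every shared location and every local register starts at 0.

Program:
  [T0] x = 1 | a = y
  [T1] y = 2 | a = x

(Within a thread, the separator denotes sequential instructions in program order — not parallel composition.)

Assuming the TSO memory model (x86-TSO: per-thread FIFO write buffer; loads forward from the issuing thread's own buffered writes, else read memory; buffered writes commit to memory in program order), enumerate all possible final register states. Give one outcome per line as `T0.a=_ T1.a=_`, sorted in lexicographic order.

outcome vector order: (T0.a,T1.a)
|TSO outcomes| = 4

T0.a=0 T1.a=0
T0.a=0 T1.a=1
T0.a=2 T1.a=0
T0.a=2 T1.a=1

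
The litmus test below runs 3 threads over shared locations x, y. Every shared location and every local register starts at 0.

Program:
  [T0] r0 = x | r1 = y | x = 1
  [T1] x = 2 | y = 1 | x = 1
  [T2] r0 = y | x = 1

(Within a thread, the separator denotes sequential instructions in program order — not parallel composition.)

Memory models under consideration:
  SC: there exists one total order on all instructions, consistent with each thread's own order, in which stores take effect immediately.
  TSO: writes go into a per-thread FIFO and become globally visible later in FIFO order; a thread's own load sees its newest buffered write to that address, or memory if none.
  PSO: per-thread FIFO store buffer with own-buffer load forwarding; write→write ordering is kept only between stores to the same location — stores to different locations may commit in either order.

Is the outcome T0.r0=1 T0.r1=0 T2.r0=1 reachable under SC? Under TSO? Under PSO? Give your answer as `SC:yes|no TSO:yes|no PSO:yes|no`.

outcome vector order: (T0.r0,T0.r1,T2.r0)
[SC] allowed = {000; 001; 010; 011; 100; 110; 111; 200; 201; 210; 211}
[TSO] allowed = {000; 001; 010; 011; 100; 110; 111; 200; 201; 210; 211}
[PSO] allowed = {000; 001; 010; 011; 100; 101; 110; 111; 200; 201; 210; 211}
target 101 ∈ {PSO}

SC:no TSO:no PSO:yes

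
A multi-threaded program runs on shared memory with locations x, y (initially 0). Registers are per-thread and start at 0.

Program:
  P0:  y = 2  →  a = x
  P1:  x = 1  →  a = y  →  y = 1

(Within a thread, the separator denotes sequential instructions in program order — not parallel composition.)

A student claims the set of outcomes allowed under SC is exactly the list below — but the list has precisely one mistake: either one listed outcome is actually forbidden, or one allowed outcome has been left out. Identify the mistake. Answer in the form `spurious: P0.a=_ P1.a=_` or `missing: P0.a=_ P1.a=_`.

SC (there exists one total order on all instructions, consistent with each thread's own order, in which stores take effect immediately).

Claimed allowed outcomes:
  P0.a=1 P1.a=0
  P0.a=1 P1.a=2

outcome vector order: (P0.a,P1.a)
SC (3): 02 10 12
SC∖claimed = {02}

missing: P0.a=0 P1.a=2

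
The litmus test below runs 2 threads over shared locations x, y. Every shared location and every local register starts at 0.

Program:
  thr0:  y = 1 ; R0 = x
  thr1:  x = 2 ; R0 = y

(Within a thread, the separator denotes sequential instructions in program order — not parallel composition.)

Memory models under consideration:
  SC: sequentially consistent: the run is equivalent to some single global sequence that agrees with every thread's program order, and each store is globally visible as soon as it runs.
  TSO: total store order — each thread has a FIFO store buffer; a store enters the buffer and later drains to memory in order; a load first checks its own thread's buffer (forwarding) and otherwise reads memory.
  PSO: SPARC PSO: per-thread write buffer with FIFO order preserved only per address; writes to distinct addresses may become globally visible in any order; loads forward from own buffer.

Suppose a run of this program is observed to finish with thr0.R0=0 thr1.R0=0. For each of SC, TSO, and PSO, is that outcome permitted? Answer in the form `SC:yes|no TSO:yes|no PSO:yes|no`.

SC:no TSO:yes PSO:yes

outcome vector order: (thr0.R0,thr1.R0)
under SC → 01 20 21
under TSO → 00 01 20 21
under PSO → 00 01 20 21
target 00 ∈ {TSO,PSO}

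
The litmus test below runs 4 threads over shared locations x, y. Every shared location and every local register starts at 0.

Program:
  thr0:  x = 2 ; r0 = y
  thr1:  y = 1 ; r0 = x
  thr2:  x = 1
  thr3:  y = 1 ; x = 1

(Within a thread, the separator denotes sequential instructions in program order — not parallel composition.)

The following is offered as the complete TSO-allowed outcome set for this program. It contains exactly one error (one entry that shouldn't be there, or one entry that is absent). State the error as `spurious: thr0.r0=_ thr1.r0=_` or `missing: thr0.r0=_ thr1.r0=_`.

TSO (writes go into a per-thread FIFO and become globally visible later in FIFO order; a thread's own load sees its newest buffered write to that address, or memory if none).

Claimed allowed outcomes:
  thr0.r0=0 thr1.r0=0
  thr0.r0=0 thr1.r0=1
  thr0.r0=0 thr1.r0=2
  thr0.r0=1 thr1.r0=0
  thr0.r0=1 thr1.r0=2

outcome vector order: (thr0.r0,thr1.r0)
[TSO] allowed = {0/0; 0/1; 0/2; 1/0; 1/1; 1/2}
TSO∖claimed = {1/1}

missing: thr0.r0=1 thr1.r0=1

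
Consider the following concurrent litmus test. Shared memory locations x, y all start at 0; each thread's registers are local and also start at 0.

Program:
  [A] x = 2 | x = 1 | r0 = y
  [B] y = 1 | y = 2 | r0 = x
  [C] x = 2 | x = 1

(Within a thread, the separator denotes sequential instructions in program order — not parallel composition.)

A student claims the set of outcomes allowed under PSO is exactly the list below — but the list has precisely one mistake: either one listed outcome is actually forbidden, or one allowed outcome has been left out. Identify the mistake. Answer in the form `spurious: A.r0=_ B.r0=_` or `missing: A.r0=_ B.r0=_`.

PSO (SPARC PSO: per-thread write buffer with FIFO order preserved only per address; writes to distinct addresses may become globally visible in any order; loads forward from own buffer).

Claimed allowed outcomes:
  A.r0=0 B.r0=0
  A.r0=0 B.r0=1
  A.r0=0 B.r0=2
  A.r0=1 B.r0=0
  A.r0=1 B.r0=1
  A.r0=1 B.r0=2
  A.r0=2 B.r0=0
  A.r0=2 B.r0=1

outcome vector order: (A.r0,B.r0)
PSO: 9 outcomes — {(0,0) (0,1) (0,2) (1,0) (1,1) (1,2) (2,0) (2,1) (2,2)}
PSO∖claimed = {(2,2)}

missing: A.r0=2 B.r0=2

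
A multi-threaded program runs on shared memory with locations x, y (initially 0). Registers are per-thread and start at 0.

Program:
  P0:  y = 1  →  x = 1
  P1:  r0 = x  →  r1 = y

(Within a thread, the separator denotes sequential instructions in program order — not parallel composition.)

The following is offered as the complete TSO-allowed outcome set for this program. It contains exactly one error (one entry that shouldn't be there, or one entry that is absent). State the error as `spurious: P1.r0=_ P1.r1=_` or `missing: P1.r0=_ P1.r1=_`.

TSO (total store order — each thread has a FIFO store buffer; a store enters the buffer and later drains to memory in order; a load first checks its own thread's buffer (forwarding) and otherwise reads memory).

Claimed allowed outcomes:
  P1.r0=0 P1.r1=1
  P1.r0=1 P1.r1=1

outcome vector order: (P1.r0,P1.r1)
TSO (3): 0/0, 0/1, 1/1
TSO∖claimed = {0/0}

missing: P1.r0=0 P1.r1=0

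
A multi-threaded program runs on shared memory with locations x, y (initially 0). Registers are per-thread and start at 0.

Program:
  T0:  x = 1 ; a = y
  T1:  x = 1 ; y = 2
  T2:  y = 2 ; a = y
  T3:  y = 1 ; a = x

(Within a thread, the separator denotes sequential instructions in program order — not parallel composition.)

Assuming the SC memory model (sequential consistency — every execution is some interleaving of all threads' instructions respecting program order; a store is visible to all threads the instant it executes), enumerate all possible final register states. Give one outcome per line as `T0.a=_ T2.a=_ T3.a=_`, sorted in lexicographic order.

T0.a=0 T2.a=1 T3.a=1
T0.a=0 T2.a=2 T3.a=1
T0.a=1 T2.a=1 T3.a=0
T0.a=1 T2.a=1 T3.a=1
T0.a=1 T2.a=2 T3.a=0
T0.a=1 T2.a=2 T3.a=1
T0.a=2 T2.a=1 T3.a=0
T0.a=2 T2.a=1 T3.a=1
T0.a=2 T2.a=2 T3.a=0
T0.a=2 T2.a=2 T3.a=1

outcome vector order: (T0.a,T2.a,T3.a)
|SC outcomes| = 10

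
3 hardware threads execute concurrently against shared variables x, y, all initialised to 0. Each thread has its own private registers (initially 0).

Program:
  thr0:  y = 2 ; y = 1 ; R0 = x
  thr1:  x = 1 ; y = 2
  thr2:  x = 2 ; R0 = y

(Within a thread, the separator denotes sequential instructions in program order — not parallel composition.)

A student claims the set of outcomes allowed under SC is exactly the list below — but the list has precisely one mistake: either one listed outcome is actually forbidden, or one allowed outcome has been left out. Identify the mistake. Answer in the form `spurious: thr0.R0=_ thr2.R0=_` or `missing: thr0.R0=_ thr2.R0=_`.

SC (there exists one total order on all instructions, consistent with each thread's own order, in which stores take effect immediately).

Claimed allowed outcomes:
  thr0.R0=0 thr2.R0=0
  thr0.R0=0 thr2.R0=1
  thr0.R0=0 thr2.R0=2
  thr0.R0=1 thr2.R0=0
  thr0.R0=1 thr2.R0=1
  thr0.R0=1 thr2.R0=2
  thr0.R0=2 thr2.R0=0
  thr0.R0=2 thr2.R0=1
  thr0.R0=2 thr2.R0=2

spurious: thr0.R0=0 thr2.R0=0

outcome vector order: (thr0.R0,thr2.R0)
SC: 8 outcomes — {(0,1); (0,2); (1,0); (1,1); (1,2); (2,0); (2,1); (2,2)}
claimed∖SC = {(0,0)}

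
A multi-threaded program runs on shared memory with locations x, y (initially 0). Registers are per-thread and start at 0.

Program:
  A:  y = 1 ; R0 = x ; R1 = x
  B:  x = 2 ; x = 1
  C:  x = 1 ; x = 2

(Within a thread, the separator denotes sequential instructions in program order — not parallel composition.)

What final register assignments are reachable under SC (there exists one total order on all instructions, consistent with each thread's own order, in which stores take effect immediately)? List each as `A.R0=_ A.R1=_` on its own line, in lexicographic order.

A.R0=0 A.R1=0
A.R0=0 A.R1=1
A.R0=0 A.R1=2
A.R0=1 A.R1=1
A.R0=1 A.R1=2
A.R0=2 A.R1=1
A.R0=2 A.R1=2

outcome vector order: (A.R0,A.R1)
|SC outcomes| = 7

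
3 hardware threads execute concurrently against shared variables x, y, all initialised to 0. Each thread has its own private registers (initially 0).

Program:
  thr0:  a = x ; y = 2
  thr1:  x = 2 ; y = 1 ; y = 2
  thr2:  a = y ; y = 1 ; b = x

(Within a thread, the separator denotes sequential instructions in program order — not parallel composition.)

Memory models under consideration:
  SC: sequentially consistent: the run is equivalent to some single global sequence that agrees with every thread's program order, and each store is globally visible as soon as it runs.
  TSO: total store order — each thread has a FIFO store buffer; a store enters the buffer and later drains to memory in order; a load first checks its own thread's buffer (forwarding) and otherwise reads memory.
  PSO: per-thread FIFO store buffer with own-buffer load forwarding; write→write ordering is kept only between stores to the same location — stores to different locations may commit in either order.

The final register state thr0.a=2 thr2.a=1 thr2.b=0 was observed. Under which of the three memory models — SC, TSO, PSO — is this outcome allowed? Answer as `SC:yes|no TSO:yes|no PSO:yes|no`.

SC:no TSO:no PSO:yes

outcome vector order: (thr0.a,thr2.a,thr2.b)
under SC → (0,0,0), (0,0,2), (0,1,2), (0,2,0), (0,2,2), (2,0,0), (2,0,2), (2,1,2), (2,2,2)
under TSO → (0,0,0), (0,0,2), (0,1,2), (0,2,0), (0,2,2), (2,0,0), (2,0,2), (2,1,2), (2,2,2)
under PSO → (0,0,0), (0,0,2), (0,1,0), (0,1,2), (0,2,0), (0,2,2), (2,0,0), (2,0,2), (2,1,0), (2,1,2), (2,2,0), (2,2,2)
target (2,1,0) ∈ {PSO}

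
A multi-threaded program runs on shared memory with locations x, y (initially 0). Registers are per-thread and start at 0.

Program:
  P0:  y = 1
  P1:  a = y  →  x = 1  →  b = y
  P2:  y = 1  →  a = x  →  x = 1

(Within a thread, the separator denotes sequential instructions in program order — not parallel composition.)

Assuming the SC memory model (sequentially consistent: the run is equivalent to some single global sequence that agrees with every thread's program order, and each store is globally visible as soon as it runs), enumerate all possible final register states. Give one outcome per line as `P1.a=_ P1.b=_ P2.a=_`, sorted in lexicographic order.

P1.a=0 P1.b=0 P2.a=1
P1.a=0 P1.b=1 P2.a=0
P1.a=0 P1.b=1 P2.a=1
P1.a=1 P1.b=1 P2.a=0
P1.a=1 P1.b=1 P2.a=1

outcome vector order: (P1.a,P1.b,P2.a)
|SC outcomes| = 5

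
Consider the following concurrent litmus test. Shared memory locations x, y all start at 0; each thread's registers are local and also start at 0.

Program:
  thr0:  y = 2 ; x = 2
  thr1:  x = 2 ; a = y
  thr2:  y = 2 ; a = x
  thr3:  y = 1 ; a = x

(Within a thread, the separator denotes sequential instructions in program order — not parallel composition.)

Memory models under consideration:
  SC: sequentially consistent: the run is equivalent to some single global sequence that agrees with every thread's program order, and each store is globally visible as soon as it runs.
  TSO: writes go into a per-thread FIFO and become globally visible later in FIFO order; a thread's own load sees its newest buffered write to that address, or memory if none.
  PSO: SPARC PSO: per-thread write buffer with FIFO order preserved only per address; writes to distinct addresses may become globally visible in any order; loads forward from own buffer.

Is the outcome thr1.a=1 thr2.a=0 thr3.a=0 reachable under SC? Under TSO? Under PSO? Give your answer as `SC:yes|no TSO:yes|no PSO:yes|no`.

SC:yes TSO:yes PSO:yes

outcome vector order: (thr1.a,thr2.a,thr3.a)
[SC] allowed = {022; 100; 102; 120; 122; 200; 202; 220; 222}
[TSO] allowed = {000; 002; 020; 022; 100; 102; 120; 122; 200; 202; 220; 222}
[PSO] allowed = {000; 002; 020; 022; 100; 102; 120; 122; 200; 202; 220; 222}
target 100 ∈ {SC,TSO,PSO}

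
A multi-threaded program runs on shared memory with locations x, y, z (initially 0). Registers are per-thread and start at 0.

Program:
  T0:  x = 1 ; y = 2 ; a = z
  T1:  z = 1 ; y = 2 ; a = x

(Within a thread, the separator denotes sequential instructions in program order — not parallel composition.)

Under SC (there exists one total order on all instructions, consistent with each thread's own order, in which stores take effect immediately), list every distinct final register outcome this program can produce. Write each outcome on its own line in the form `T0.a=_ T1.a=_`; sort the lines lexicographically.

T0.a=0 T1.a=1
T0.a=1 T1.a=0
T0.a=1 T1.a=1

outcome vector order: (T0.a,T1.a)
|SC outcomes| = 3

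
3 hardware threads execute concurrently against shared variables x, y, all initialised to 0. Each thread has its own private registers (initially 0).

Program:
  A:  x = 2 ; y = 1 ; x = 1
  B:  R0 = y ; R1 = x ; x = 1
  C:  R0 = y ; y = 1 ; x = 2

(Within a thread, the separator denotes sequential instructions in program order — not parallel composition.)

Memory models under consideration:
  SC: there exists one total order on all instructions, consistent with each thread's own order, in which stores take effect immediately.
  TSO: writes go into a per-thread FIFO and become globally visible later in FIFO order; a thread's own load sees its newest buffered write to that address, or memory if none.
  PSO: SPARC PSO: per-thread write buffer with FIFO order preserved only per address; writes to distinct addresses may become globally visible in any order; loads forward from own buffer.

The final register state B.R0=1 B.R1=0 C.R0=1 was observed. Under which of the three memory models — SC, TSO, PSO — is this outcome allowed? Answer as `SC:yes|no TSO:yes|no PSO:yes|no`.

outcome vector order: (B.R0,B.R1,C.R0)
SC (11): <0 0 0>, <0 0 1>, <0 1 0>, <0 1 1>, <0 2 0>, <0 2 1>, <1 0 0>, <1 1 0>, <1 1 1>, <1 2 0>, <1 2 1>
TSO (11): <0 0 0>, <0 0 1>, <0 1 0>, <0 1 1>, <0 2 0>, <0 2 1>, <1 0 0>, <1 1 0>, <1 1 1>, <1 2 0>, <1 2 1>
PSO (12): <0 0 0>, <0 0 1>, <0 1 0>, <0 1 1>, <0 2 0>, <0 2 1>, <1 0 0>, <1 0 1>, <1 1 0>, <1 1 1>, <1 2 0>, <1 2 1>
target <1 0 1> ∈ {PSO}

SC:no TSO:no PSO:yes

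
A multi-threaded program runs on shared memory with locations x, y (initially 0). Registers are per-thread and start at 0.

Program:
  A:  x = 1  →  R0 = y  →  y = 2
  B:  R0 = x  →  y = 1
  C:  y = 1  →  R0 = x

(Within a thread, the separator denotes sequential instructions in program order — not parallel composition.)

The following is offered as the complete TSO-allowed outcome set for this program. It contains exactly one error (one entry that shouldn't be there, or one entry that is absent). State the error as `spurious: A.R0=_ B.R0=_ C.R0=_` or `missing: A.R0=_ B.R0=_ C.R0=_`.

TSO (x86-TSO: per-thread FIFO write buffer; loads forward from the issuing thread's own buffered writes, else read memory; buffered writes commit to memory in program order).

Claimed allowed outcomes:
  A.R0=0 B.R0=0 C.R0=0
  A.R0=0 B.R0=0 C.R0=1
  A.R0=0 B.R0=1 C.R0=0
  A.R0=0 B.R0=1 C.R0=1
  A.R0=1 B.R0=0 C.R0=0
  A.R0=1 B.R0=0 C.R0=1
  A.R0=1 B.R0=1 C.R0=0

missing: A.R0=1 B.R0=1 C.R0=1

outcome vector order: (A.R0,B.R0,C.R0)
[TSO] allowed = {<0 0 0>; <0 0 1>; <0 1 0>; <0 1 1>; <1 0 0>; <1 0 1>; <1 1 0>; <1 1 1>}
TSO∖claimed = {<1 1 1>}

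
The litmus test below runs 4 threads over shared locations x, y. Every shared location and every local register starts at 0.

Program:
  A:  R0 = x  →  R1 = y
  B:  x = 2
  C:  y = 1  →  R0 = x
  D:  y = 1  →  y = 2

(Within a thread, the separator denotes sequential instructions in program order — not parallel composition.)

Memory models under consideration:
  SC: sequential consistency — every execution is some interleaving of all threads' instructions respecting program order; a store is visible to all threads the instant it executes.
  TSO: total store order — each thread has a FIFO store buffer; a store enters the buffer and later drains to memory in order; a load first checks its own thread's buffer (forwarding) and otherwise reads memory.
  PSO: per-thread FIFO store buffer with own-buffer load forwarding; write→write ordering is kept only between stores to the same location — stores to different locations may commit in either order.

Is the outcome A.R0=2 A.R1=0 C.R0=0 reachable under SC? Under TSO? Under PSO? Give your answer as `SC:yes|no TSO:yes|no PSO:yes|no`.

SC:no TSO:yes PSO:yes

outcome vector order: (A.R0,A.R1,C.R0)
SC (11): 0/0/0 0/0/2 0/1/0 0/1/2 0/2/0 0/2/2 2/0/2 2/1/0 2/1/2 2/2/0 2/2/2
TSO (12): 0/0/0 0/0/2 0/1/0 0/1/2 0/2/0 0/2/2 2/0/0 2/0/2 2/1/0 2/1/2 2/2/0 2/2/2
PSO (12): 0/0/0 0/0/2 0/1/0 0/1/2 0/2/0 0/2/2 2/0/0 2/0/2 2/1/0 2/1/2 2/2/0 2/2/2
target 2/0/0 ∈ {TSO,PSO}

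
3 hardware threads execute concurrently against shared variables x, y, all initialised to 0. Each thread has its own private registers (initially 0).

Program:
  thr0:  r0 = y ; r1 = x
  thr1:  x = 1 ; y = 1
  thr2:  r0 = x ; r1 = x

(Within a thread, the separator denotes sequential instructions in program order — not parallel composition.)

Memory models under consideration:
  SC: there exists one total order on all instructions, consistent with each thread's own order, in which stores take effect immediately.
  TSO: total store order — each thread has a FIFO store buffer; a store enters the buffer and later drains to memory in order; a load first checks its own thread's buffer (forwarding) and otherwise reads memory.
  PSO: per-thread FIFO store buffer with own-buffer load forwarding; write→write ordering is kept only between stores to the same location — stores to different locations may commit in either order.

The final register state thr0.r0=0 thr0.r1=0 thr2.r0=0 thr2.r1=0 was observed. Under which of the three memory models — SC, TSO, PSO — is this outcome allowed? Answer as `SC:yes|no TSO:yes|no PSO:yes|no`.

outcome vector order: (thr0.r0,thr0.r1,thr2.r0,thr2.r1)
SC: 9 outcomes — {(0,0,0,0), (0,0,0,1), (0,0,1,1), (0,1,0,0), (0,1,0,1), (0,1,1,1), (1,1,0,0), (1,1,0,1), (1,1,1,1)}
TSO: 9 outcomes — {(0,0,0,0), (0,0,0,1), (0,0,1,1), (0,1,0,0), (0,1,0,1), (0,1,1,1), (1,1,0,0), (1,1,0,1), (1,1,1,1)}
PSO: 12 outcomes — {(0,0,0,0), (0,0,0,1), (0,0,1,1), (0,1,0,0), (0,1,0,1), (0,1,1,1), (1,0,0,0), (1,0,0,1), (1,0,1,1), (1,1,0,0), (1,1,0,1), (1,1,1,1)}
target (0,0,0,0) ∈ {SC,TSO,PSO}

SC:yes TSO:yes PSO:yes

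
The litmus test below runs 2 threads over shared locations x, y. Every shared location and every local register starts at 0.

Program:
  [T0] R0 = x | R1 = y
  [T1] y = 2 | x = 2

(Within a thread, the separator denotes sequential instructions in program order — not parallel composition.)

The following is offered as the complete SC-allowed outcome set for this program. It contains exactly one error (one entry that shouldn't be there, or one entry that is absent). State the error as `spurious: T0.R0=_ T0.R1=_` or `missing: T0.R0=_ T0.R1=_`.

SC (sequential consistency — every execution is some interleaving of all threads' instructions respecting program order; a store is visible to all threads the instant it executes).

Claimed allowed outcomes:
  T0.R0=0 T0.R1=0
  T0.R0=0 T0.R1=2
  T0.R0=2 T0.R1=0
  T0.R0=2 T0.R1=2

spurious: T0.R0=2 T0.R1=0

outcome vector order: (T0.R0,T0.R1)
under SC → <0 0> <0 2> <2 2>
claimed∖SC = {<2 0>}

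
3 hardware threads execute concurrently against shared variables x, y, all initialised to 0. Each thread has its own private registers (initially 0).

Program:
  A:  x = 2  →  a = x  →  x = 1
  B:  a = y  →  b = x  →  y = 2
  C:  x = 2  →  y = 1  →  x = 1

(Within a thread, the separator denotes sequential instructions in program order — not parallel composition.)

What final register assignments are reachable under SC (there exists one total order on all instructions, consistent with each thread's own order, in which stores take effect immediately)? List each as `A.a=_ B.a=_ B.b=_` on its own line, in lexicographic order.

outcome vector order: (A.a,B.a,B.b)
|SC outcomes| = 10

A.a=1 B.a=0 B.b=0
A.a=1 B.a=0 B.b=1
A.a=1 B.a=0 B.b=2
A.a=1 B.a=1 B.b=1
A.a=1 B.a=1 B.b=2
A.a=2 B.a=0 B.b=0
A.a=2 B.a=0 B.b=1
A.a=2 B.a=0 B.b=2
A.a=2 B.a=1 B.b=1
A.a=2 B.a=1 B.b=2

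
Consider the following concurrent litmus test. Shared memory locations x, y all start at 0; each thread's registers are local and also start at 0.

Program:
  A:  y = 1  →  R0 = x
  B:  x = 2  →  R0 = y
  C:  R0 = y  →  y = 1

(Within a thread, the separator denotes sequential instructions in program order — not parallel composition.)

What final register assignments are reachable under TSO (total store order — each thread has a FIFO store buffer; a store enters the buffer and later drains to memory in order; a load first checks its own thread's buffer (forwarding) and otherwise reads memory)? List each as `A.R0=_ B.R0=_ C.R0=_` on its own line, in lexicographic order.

outcome vector order: (A.R0,B.R0,C.R0)
|TSO outcomes| = 8

A.R0=0 B.R0=0 C.R0=0
A.R0=0 B.R0=0 C.R0=1
A.R0=0 B.R0=1 C.R0=0
A.R0=0 B.R0=1 C.R0=1
A.R0=2 B.R0=0 C.R0=0
A.R0=2 B.R0=0 C.R0=1
A.R0=2 B.R0=1 C.R0=0
A.R0=2 B.R0=1 C.R0=1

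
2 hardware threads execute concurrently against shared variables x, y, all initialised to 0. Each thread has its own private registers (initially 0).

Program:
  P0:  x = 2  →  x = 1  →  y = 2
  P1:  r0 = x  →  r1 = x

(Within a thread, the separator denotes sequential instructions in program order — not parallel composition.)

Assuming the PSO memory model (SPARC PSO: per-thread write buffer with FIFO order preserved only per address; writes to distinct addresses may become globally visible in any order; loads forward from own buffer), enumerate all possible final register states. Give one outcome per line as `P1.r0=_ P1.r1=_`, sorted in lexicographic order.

P1.r0=0 P1.r1=0
P1.r0=0 P1.r1=1
P1.r0=0 P1.r1=2
P1.r0=1 P1.r1=1
P1.r0=2 P1.r1=1
P1.r0=2 P1.r1=2

outcome vector order: (P1.r0,P1.r1)
|PSO outcomes| = 6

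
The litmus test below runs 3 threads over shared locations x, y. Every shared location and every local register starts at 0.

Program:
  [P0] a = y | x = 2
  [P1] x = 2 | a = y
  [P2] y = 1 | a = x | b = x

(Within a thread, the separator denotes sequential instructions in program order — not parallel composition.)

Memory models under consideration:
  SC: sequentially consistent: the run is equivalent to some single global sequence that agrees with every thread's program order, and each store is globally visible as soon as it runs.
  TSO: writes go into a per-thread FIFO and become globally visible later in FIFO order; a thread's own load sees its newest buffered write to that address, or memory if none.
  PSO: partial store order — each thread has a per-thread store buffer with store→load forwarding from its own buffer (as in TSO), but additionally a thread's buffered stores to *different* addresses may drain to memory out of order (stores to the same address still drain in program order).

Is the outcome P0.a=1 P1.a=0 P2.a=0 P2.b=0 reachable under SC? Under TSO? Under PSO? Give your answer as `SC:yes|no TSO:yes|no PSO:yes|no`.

SC:no TSO:yes PSO:yes

outcome vector order: (P0.a,P1.a,P2.a,P2.b)
SC (8): <0 0 2 2>; <0 1 0 0>; <0 1 0 2>; <0 1 2 2>; <1 0 2 2>; <1 1 0 0>; <1 1 0 2>; <1 1 2 2>
TSO (12): <0 0 0 0>; <0 0 0 2>; <0 0 2 2>; <0 1 0 0>; <0 1 0 2>; <0 1 2 2>; <1 0 0 0>; <1 0 0 2>; <1 0 2 2>; <1 1 0 0>; <1 1 0 2>; <1 1 2 2>
PSO (12): <0 0 0 0>; <0 0 0 2>; <0 0 2 2>; <0 1 0 0>; <0 1 0 2>; <0 1 2 2>; <1 0 0 0>; <1 0 0 2>; <1 0 2 2>; <1 1 0 0>; <1 1 0 2>; <1 1 2 2>
target <1 0 0 0> ∈ {TSO,PSO}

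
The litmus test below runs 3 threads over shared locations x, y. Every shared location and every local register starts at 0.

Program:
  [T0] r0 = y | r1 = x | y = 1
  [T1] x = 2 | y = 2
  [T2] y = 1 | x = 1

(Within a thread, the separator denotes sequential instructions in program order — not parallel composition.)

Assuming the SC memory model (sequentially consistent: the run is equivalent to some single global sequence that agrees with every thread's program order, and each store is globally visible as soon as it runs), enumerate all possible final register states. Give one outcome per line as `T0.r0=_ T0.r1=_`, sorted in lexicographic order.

T0.r0=0 T0.r1=0
T0.r0=0 T0.r1=1
T0.r0=0 T0.r1=2
T0.r0=1 T0.r1=0
T0.r0=1 T0.r1=1
T0.r0=1 T0.r1=2
T0.r0=2 T0.r1=1
T0.r0=2 T0.r1=2

outcome vector order: (T0.r0,T0.r1)
|SC outcomes| = 8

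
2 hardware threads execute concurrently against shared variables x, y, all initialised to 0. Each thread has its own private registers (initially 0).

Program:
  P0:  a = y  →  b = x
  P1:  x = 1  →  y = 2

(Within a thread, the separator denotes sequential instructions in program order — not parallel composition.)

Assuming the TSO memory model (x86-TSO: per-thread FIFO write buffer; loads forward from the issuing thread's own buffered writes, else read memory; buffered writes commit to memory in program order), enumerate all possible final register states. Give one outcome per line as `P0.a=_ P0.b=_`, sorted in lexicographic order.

outcome vector order: (P0.a,P0.b)
|TSO outcomes| = 3

P0.a=0 P0.b=0
P0.a=0 P0.b=1
P0.a=2 P0.b=1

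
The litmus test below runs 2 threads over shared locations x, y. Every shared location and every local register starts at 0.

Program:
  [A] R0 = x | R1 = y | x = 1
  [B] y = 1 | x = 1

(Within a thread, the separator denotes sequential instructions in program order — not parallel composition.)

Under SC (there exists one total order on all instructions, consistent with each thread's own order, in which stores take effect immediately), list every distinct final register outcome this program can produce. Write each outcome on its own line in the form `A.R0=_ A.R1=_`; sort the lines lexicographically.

A.R0=0 A.R1=0
A.R0=0 A.R1=1
A.R0=1 A.R1=1

outcome vector order: (A.R0,A.R1)
|SC outcomes| = 3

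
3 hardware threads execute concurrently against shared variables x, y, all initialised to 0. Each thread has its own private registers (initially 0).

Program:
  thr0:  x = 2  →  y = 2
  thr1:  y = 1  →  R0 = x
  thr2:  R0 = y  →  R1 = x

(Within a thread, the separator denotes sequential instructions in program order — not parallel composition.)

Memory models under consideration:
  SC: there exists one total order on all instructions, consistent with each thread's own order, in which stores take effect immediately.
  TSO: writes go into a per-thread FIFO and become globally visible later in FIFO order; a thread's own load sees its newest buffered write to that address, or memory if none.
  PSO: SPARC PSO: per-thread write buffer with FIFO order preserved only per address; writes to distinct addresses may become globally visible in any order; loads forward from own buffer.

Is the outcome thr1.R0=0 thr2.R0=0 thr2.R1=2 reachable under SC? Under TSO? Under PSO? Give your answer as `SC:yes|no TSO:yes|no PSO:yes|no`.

outcome vector order: (thr1.R0,thr2.R0,thr2.R1)
SC (10): 0/0/0 0/0/2 0/1/0 0/1/2 0/2/2 2/0/0 2/0/2 2/1/0 2/1/2 2/2/2
TSO (10): 0/0/0 0/0/2 0/1/0 0/1/2 0/2/2 2/0/0 2/0/2 2/1/0 2/1/2 2/2/2
PSO (12): 0/0/0 0/0/2 0/1/0 0/1/2 0/2/0 0/2/2 2/0/0 2/0/2 2/1/0 2/1/2 2/2/0 2/2/2
target 0/0/2 ∈ {SC,TSO,PSO}

SC:yes TSO:yes PSO:yes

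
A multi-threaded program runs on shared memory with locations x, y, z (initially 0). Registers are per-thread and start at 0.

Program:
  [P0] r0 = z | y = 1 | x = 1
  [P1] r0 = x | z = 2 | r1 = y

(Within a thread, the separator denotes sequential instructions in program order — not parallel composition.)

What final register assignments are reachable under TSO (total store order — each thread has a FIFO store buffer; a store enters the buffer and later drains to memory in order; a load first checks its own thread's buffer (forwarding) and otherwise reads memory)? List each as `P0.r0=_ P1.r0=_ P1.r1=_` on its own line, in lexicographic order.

P0.r0=0 P1.r0=0 P1.r1=0
P0.r0=0 P1.r0=0 P1.r1=1
P0.r0=0 P1.r0=1 P1.r1=1
P0.r0=2 P1.r0=0 P1.r1=0
P0.r0=2 P1.r0=0 P1.r1=1

outcome vector order: (P0.r0,P1.r0,P1.r1)
|TSO outcomes| = 5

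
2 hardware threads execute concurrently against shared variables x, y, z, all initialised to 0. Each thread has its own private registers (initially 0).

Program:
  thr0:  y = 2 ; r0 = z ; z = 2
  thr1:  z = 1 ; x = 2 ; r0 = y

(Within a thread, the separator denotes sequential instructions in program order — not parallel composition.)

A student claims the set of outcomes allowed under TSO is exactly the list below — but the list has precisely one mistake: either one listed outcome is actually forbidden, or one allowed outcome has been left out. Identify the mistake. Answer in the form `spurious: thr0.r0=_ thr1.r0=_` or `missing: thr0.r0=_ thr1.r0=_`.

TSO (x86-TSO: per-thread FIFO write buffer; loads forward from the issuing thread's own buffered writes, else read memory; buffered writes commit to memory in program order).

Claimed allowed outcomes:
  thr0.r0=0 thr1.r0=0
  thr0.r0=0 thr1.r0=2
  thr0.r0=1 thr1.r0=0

outcome vector order: (thr0.r0,thr1.r0)
[TSO] allowed = {0/0; 0/2; 1/0; 1/2}
TSO∖claimed = {1/2}

missing: thr0.r0=1 thr1.r0=2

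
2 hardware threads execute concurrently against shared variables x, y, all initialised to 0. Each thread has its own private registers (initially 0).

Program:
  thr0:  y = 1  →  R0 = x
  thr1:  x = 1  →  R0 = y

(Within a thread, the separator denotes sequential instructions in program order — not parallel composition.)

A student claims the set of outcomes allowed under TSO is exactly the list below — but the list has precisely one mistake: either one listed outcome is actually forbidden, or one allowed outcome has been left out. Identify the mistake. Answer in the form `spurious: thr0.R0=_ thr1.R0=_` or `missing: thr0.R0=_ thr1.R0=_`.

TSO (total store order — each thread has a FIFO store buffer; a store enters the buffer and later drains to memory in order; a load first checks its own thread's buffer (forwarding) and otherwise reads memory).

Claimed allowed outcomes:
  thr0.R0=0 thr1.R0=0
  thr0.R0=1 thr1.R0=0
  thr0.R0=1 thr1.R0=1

missing: thr0.R0=0 thr1.R0=1

outcome vector order: (thr0.R0,thr1.R0)
[TSO] allowed = {<0 0>; <0 1>; <1 0>; <1 1>}
TSO∖claimed = {<0 1>}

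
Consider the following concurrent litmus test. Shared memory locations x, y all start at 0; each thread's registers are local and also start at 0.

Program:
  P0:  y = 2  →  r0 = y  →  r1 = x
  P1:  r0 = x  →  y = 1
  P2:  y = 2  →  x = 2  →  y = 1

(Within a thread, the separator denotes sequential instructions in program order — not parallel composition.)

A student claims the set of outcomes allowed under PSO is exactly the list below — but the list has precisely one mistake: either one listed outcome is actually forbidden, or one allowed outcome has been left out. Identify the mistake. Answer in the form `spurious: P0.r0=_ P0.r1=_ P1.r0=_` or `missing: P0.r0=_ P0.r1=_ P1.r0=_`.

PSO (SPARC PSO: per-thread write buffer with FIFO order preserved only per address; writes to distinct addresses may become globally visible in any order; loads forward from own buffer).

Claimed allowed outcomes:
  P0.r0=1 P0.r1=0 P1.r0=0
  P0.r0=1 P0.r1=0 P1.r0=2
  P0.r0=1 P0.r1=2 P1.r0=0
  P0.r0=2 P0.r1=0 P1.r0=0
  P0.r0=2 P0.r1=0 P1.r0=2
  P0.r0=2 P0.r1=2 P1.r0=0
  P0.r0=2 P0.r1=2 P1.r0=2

missing: P0.r0=1 P0.r1=2 P1.r0=2

outcome vector order: (P0.r0,P0.r1,P1.r0)
under PSO → (1,0,0) (1,0,2) (1,2,0) (1,2,2) (2,0,0) (2,0,2) (2,2,0) (2,2,2)
PSO∖claimed = {(1,2,2)}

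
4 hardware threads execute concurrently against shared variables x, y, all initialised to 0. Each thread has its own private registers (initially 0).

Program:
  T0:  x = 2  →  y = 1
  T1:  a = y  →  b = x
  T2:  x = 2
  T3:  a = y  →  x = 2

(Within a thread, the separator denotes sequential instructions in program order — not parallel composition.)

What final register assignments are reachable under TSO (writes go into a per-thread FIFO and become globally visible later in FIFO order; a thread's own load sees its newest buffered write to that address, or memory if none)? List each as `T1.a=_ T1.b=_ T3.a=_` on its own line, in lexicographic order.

T1.a=0 T1.b=0 T3.a=0
T1.a=0 T1.b=0 T3.a=1
T1.a=0 T1.b=2 T3.a=0
T1.a=0 T1.b=2 T3.a=1
T1.a=1 T1.b=2 T3.a=0
T1.a=1 T1.b=2 T3.a=1

outcome vector order: (T1.a,T1.b,T3.a)
|TSO outcomes| = 6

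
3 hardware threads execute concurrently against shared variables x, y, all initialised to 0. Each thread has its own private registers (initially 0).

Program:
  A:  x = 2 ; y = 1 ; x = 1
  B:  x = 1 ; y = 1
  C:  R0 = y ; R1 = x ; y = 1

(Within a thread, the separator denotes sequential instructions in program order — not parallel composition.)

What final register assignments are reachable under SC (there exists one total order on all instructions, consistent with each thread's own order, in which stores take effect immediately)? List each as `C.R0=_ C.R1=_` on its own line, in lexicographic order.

outcome vector order: (C.R0,C.R1)
|SC outcomes| = 5

C.R0=0 C.R1=0
C.R0=0 C.R1=1
C.R0=0 C.R1=2
C.R0=1 C.R1=1
C.R0=1 C.R1=2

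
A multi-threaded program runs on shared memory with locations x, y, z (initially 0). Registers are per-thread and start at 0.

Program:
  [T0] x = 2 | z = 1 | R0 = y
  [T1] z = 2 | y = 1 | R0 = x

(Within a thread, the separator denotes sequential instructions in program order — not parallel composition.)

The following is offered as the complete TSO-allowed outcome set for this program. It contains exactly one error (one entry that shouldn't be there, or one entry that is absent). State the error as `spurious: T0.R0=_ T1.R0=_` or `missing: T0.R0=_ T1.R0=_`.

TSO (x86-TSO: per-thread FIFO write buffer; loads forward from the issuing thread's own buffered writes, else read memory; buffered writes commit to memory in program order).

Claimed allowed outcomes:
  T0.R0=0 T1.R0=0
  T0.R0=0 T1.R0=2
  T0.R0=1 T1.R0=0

outcome vector order: (T0.R0,T1.R0)
TSO (4): <0 0> <0 2> <1 0> <1 2>
TSO∖claimed = {<1 2>}

missing: T0.R0=1 T1.R0=2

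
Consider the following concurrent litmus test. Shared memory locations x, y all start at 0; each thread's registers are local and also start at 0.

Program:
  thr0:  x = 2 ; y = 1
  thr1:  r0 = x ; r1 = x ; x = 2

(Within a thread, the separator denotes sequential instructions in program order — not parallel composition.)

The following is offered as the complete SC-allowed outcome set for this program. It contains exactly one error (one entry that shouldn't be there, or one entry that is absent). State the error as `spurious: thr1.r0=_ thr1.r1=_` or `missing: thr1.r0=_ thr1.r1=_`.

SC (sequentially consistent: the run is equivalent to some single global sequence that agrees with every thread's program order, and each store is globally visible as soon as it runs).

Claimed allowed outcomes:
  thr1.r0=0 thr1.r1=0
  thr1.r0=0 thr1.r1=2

outcome vector order: (thr1.r0,thr1.r1)
SC: 3 outcomes — {00; 02; 22}
SC∖claimed = {22}

missing: thr1.r0=2 thr1.r1=2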